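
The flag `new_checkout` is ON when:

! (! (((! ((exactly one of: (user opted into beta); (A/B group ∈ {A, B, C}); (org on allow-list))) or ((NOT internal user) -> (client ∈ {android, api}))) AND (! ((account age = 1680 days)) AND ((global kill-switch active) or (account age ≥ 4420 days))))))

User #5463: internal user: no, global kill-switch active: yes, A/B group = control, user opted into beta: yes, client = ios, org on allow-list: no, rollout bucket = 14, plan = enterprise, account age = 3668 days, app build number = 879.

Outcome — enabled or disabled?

Atomic conditions:
  user opted into beta: yes → true
  A/B group ∈ {A, B, C}: control is not in the set → false
  org on allow-list: no → false
  NOT internal user: no → true
  client ∈ {android, api}: ios is not in the set → false
  account age = 1680 days: 3668 == 1680 is false
  global kill-switch active: yes → true
  account age ≥ 4420 days: 3668 ≥ 4420 is false
Combine:
[1.1.1.1.1] exactly-one(true, false, false) = true
[1.1.1.1] NOT true = false
[1.1.1.2] true → false = false
[1.1.1] false OR false = false
[1.1.2.1] NOT false = true
[1.1.2.2] true OR false = true
[1.1.2] true AND true = true
[1.1] false AND true = false
[1] NOT false = true
[root] NOT true = false
Overall: false → disabled

Disabled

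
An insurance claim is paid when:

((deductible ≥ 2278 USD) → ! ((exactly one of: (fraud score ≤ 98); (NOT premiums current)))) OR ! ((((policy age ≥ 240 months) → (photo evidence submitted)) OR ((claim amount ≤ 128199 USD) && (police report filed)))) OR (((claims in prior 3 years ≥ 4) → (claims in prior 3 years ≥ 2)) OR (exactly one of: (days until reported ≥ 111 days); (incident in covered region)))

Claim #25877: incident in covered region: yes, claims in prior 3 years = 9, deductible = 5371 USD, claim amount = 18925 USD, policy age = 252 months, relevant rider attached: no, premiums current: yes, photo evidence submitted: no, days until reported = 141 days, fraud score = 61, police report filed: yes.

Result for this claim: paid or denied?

Atomic conditions:
  deductible ≥ 2278 USD: 5371 ≥ 2278 is true
  fraud score ≤ 98: 61 ≤ 98 is true
  NOT premiums current: yes → false
  policy age ≥ 240 months: 252 ≥ 240 is true
  photo evidence submitted: no → false
  claim amount ≤ 128199 USD: 18925 ≤ 128199 is true
  police report filed: yes → true
  claims in prior 3 years ≥ 4: 9 ≥ 4 is true
  claims in prior 3 years ≥ 2: 9 ≥ 2 is true
  days until reported ≥ 111 days: 141 ≥ 111 is true
  incident in covered region: yes → true
Combine:
[1.2.1] exactly-one(true, false) = true
[1.2] NOT true = false
[1] true → false = false
[2.1.1] true → false = false
[2.1.2] true AND true = true
[2.1] false OR true = true
[2] NOT true = false
[3.1] true → true = true
[3.2] exactly-one(true, true) = false
[3] true OR false = true
[root] false OR false OR true = true
Overall: true → paid

Paid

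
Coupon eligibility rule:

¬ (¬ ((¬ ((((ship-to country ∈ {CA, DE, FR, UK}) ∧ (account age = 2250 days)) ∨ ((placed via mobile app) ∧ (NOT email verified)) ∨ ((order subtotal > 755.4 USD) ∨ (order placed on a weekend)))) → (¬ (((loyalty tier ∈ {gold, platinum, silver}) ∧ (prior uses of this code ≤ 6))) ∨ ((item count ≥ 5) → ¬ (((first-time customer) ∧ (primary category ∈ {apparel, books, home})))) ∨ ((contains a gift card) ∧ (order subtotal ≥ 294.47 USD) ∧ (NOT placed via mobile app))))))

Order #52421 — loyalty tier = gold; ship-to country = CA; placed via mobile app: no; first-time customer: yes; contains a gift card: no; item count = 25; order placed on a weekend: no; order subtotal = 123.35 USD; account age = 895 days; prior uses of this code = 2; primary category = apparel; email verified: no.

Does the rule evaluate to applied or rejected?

Atomic conditions:
  ship-to country ∈ {CA, DE, FR, UK}: CA is in the set → true
  account age = 2250 days: 895 == 2250 is false
  placed via mobile app: no → false
  NOT email verified: no → true
  order subtotal > 755.4 USD: 123.35 > 755.4 is false
  order placed on a weekend: no → false
  loyalty tier ∈ {gold, platinum, silver}: gold is in the set → true
  prior uses of this code ≤ 6: 2 ≤ 6 is true
  item count ≥ 5: 25 ≥ 5 is true
  first-time customer: yes → true
  primary category ∈ {apparel, books, home}: apparel is in the set → true
  contains a gift card: no → false
  order subtotal ≥ 294.47 USD: 123.35 ≥ 294.47 is false
  NOT placed via mobile app: no → true
Combine:
[1.1.1.1.1] true AND false = false
[1.1.1.1.2] false AND true = false
[1.1.1.1.3] false OR false = false
[1.1.1.1] false OR false OR false = false
[1.1.1] NOT false = true
[1.1.2.1.1] true AND true = true
[1.1.2.1] NOT true = false
[1.1.2.2.2.1] true AND true = true
[1.1.2.2.2] NOT true = false
[1.1.2.2] true → false = false
[1.1.2.3] false AND false AND true = false
[1.1.2] false OR false OR false = false
[1.1] true → false = false
[1] NOT false = true
[root] NOT true = false
Overall: false → rejected

Rejected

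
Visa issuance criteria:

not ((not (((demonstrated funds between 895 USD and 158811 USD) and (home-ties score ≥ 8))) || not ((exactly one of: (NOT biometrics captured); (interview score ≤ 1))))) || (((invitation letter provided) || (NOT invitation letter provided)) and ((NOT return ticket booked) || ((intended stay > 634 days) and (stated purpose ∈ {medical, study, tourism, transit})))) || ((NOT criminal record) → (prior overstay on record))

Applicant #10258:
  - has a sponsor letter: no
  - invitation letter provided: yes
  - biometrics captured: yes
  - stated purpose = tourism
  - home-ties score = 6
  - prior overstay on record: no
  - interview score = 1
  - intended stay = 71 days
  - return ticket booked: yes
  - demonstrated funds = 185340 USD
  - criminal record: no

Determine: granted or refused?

Refused

Atomic conditions:
  demonstrated funds between 895 USD and 158811 USD: 185340 in [895, 158811] is false
  home-ties score ≥ 8: 6 ≥ 8 is false
  NOT biometrics captured: yes → false
  interview score ≤ 1: 1 ≤ 1 is true
  invitation letter provided: yes → true
  NOT invitation letter provided: yes → false
  NOT return ticket booked: yes → false
  intended stay > 634 days: 71 > 634 is false
  stated purpose ∈ {medical, study, tourism, transit}: tourism is in the set → true
  NOT criminal record: no → true
  prior overstay on record: no → false
Combine:
[1.1.1.1] false AND false = false
[1.1.1] NOT false = true
[1.1.2.1] exactly-one(false, true) = true
[1.1.2] NOT true = false
[1.1] true OR false = true
[1] NOT true = false
[2.1] true OR false = true
[2.2.2] false AND true = false
[2.2] false OR false = false
[2] true AND false = false
[3] true → false = false
[root] false OR false OR false = false
Overall: false → refused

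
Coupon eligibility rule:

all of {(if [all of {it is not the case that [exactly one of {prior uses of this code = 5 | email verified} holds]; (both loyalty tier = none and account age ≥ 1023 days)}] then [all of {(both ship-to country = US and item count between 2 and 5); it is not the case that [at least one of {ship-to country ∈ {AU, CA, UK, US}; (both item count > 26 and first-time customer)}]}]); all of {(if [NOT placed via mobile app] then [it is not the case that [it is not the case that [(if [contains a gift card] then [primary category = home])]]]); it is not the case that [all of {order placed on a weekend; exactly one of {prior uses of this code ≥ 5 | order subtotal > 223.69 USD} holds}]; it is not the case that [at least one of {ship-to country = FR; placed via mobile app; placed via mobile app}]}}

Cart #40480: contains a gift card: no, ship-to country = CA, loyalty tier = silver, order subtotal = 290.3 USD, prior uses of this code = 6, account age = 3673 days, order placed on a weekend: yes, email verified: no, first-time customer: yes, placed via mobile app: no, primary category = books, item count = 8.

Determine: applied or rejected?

Applied

Atomic conditions:
  prior uses of this code = 5: 6 == 5 is false
  email verified: no → false
  loyalty tier = none: silver == none is false
  account age ≥ 1023 days: 3673 ≥ 1023 is true
  ship-to country = US: CA == US is false
  item count between 2 and 5: 8 in [2, 5] is false
  ship-to country ∈ {AU, CA, UK, US}: CA is in the set → true
  item count > 26: 8 > 26 is false
  first-time customer: yes → true
  NOT placed via mobile app: no → true
  contains a gift card: no → false
  primary category = home: books == home is false
  order placed on a weekend: yes → true
  prior uses of this code ≥ 5: 6 ≥ 5 is true
  order subtotal > 223.69 USD: 290.3 > 223.69 is true
  ship-to country = FR: CA == FR is false
  placed via mobile app: no → false
Combine:
[1.1.1.1] exactly-one(false, false) = false
[1.1.1] NOT false = true
[1.1.2] false AND true = false
[1.1] true AND false = false
[1.2.1] false AND false = false
[1.2.2.1.2] false AND true = false
[1.2.2.1] true OR false = true
[1.2.2] NOT true = false
[1.2] false AND false = false
[1] false → false (antecedent false ⇒ implication holds) = true
[2.1.2.1.1] false → false (antecedent false ⇒ implication holds) = true
[2.1.2.1] NOT true = false
[2.1.2] NOT false = true
[2.1] true → true = true
[2.2.1.2] exactly-one(true, true) = false
[2.2.1] true AND false = false
[2.2] NOT false = true
[2.3.1] false OR false OR false = false
[2.3] NOT false = true
[2] true AND true AND true = true
[root] true AND true = true
Overall: true → applied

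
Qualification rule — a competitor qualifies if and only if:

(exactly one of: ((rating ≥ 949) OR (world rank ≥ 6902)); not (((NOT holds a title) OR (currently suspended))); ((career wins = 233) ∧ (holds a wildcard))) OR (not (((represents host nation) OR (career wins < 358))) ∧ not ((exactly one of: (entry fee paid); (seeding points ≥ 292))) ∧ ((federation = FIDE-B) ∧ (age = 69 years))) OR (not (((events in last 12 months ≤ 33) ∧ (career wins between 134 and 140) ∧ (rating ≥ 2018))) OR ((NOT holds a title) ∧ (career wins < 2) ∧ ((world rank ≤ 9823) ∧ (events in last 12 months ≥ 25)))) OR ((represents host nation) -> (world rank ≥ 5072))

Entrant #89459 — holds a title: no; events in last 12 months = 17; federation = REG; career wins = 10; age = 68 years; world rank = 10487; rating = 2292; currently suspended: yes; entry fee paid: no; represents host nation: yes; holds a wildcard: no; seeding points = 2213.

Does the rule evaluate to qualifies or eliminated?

Atomic conditions:
  rating ≥ 949: 2292 ≥ 949 is true
  world rank ≥ 6902: 10487 ≥ 6902 is true
  NOT holds a title: no → true
  currently suspended: yes → true
  career wins = 233: 10 == 233 is false
  holds a wildcard: no → false
  represents host nation: yes → true
  career wins < 358: 10 < 358 is true
  entry fee paid: no → false
  seeding points ≥ 292: 2213 ≥ 292 is true
  federation = FIDE-B: REG == FIDE-B is false
  age = 69 years: 68 == 69 is false
  events in last 12 months ≤ 33: 17 ≤ 33 is true
  career wins between 134 and 140: 10 in [134, 140] is false
  rating ≥ 2018: 2292 ≥ 2018 is true
  career wins < 2: 10 < 2 is false
  world rank ≤ 9823: 10487 ≤ 9823 is false
  events in last 12 months ≥ 25: 17 ≥ 25 is false
  world rank ≥ 5072: 10487 ≥ 5072 is true
Combine:
[1.1] true OR true = true
[1.2.1] true OR true = true
[1.2] NOT true = false
[1.3] false AND false = false
[1] exactly-one(true, false, false) = true
[2.1.1] true OR true = true
[2.1] NOT true = false
[2.2.1] exactly-one(false, true) = true
[2.2] NOT true = false
[2.3] false AND false = false
[2] false AND false AND false = false
[3.1.1] true AND false AND true = false
[3.1] NOT false = true
[3.2.3] false AND false = false
[3.2] true AND false AND false = false
[3] true OR false = true
[4] true → true = true
[root] true OR false OR true OR true = true
Overall: true → qualifies

Qualifies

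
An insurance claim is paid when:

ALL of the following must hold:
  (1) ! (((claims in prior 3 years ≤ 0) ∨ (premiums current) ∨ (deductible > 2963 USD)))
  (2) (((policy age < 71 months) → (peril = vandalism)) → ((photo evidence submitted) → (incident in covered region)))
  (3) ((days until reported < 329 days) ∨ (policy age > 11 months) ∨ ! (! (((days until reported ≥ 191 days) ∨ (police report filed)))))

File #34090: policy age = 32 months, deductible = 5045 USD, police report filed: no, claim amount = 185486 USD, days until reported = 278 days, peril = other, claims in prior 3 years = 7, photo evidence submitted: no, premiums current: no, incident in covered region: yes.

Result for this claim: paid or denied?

Denied

Atomic conditions:
  claims in prior 3 years ≤ 0: 7 ≤ 0 is false
  premiums current: no → false
  deductible > 2963 USD: 5045 > 2963 is true
  policy age < 71 months: 32 < 71 is true
  peril = vandalism: other == vandalism is false
  photo evidence submitted: no → false
  incident in covered region: yes → true
  days until reported < 329 days: 278 < 329 is true
  policy age > 11 months: 32 > 11 is true
  days until reported ≥ 191 days: 278 ≥ 191 is true
  police report filed: no → false
Combine:
[1.1] false OR false OR true = true
[1] NOT true = false
[2.1] true → false = false
[2.2] false → true (antecedent false ⇒ implication holds) = true
[2] false → true (antecedent false ⇒ implication holds) = true
[3.3.1.1] true OR false = true
[3.3.1] NOT true = false
[3.3] NOT false = true
[3] true OR true OR true = true
[root] false AND true AND true = false
Overall: false → denied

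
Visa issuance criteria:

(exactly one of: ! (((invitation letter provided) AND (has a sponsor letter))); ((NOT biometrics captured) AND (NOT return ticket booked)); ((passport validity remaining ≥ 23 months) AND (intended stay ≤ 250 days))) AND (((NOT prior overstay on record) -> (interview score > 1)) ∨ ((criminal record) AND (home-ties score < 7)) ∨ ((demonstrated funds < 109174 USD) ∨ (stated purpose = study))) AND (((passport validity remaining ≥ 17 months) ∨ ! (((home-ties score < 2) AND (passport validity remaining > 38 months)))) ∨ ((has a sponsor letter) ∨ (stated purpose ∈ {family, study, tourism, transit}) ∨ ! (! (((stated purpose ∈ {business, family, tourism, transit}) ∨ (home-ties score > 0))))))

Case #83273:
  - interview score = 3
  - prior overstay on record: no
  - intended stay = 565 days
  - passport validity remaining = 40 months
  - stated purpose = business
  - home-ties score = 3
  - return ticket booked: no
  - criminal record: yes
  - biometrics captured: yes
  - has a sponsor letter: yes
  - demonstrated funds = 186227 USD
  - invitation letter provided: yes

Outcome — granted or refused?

Refused

Atomic conditions:
  invitation letter provided: yes → true
  has a sponsor letter: yes → true
  NOT biometrics captured: yes → false
  NOT return ticket booked: no → true
  passport validity remaining ≥ 23 months: 40 ≥ 23 is true
  intended stay ≤ 250 days: 565 ≤ 250 is false
  NOT prior overstay on record: no → true
  interview score > 1: 3 > 1 is true
  criminal record: yes → true
  home-ties score < 7: 3 < 7 is true
  demonstrated funds < 109174 USD: 186227 < 109174 is false
  stated purpose = study: business == study is false
  passport validity remaining ≥ 17 months: 40 ≥ 17 is true
  home-ties score < 2: 3 < 2 is false
  passport validity remaining > 38 months: 40 > 38 is true
  stated purpose ∈ {family, study, tourism, transit}: business is not in the set → false
  stated purpose ∈ {business, family, tourism, transit}: business is in the set → true
  home-ties score > 0: 3 > 0 is true
Combine:
[1.1.1] true AND true = true
[1.1] NOT true = false
[1.2] false AND true = false
[1.3] true AND false = false
[1] exactly-one(false, false, false) = false
[2.1] true → true = true
[2.2] true AND true = true
[2.3] false OR false = false
[2] true OR true OR false = true
[3.1.2.1] false AND true = false
[3.1.2] NOT false = true
[3.1] true OR true = true
[3.2.3.1.1] true OR true = true
[3.2.3.1] NOT true = false
[3.2.3] NOT false = true
[3.2] true OR false OR true = true
[3] true OR true = true
[root] false AND true AND true = false
Overall: false → refused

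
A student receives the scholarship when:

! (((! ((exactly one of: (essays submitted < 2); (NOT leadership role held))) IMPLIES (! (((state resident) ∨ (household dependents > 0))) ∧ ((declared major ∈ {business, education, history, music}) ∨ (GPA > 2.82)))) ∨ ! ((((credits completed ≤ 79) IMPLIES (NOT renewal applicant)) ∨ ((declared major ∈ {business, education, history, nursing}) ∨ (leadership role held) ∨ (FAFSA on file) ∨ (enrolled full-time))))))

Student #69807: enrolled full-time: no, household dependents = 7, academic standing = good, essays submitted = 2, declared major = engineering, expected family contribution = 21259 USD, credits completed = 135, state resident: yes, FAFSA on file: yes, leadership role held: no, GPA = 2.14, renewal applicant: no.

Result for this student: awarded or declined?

Declined

Atomic conditions:
  essays submitted < 2: 2 < 2 is false
  NOT leadership role held: no → true
  state resident: yes → true
  household dependents > 0: 7 > 0 is true
  declared major ∈ {business, education, history, music}: engineering is not in the set → false
  GPA > 2.82: 2.14 > 2.82 is false
  credits completed ≤ 79: 135 ≤ 79 is false
  NOT renewal applicant: no → true
  declared major ∈ {business, education, history, nursing}: engineering is not in the set → false
  leadership role held: no → false
  FAFSA on file: yes → true
  enrolled full-time: no → false
Combine:
[1.1.1.1] exactly-one(false, true) = true
[1.1.1] NOT true = false
[1.1.2.1.1] true OR true = true
[1.1.2.1] NOT true = false
[1.1.2.2] false OR false = false
[1.1.2] false AND false = false
[1.1] false → false (antecedent false ⇒ implication holds) = true
[1.2.1.1] false → true (antecedent false ⇒ implication holds) = true
[1.2.1.2] false OR false OR true OR false = true
[1.2.1] true OR true = true
[1.2] NOT true = false
[1] true OR false = true
[root] NOT true = false
Overall: false → declined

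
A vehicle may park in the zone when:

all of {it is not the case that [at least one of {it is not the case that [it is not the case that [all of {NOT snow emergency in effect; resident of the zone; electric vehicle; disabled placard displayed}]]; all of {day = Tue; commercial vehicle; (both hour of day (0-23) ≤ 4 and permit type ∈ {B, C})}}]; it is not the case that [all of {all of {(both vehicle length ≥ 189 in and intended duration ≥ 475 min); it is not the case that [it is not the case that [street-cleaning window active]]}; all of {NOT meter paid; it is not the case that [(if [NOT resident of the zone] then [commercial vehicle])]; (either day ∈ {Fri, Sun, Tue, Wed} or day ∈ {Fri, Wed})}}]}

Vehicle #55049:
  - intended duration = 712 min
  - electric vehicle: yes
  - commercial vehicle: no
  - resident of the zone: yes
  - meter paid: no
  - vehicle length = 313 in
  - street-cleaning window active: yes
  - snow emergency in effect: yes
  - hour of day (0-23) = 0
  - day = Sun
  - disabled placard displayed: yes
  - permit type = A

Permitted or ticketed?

Atomic conditions:
  NOT snow emergency in effect: yes → false
  resident of the zone: yes → true
  electric vehicle: yes → true
  disabled placard displayed: yes → true
  day = Tue: Sun == Tue is false
  commercial vehicle: no → false
  hour of day (0-23) ≤ 4: 0 ≤ 4 is true
  permit type ∈ {B, C}: A is not in the set → false
  vehicle length ≥ 189 in: 313 ≥ 189 is true
  intended duration ≥ 475 min: 712 ≥ 475 is true
  street-cleaning window active: yes → true
  NOT meter paid: no → true
  NOT resident of the zone: yes → false
  day ∈ {Fri, Sun, Tue, Wed}: Sun is in the set → true
  day ∈ {Fri, Wed}: Sun is not in the set → false
Combine:
[1.1.1.1.1] false AND true AND true AND true = false
[1.1.1.1] NOT false = true
[1.1.1] NOT true = false
[1.1.2.3] true AND false = false
[1.1.2] false AND false AND false = false
[1.1] false OR false = false
[1] NOT false = true
[2.1.1.1] true AND true = true
[2.1.1.2.1] NOT true = false
[2.1.1.2] NOT false = true
[2.1.1] true AND true = true
[2.1.2.2.1] false → false (antecedent false ⇒ implication holds) = true
[2.1.2.2] NOT true = false
[2.1.2.3] true OR false = true
[2.1.2] true AND false AND true = false
[2.1] true AND false = false
[2] NOT false = true
[root] true AND true = true
Overall: true → permitted

Permitted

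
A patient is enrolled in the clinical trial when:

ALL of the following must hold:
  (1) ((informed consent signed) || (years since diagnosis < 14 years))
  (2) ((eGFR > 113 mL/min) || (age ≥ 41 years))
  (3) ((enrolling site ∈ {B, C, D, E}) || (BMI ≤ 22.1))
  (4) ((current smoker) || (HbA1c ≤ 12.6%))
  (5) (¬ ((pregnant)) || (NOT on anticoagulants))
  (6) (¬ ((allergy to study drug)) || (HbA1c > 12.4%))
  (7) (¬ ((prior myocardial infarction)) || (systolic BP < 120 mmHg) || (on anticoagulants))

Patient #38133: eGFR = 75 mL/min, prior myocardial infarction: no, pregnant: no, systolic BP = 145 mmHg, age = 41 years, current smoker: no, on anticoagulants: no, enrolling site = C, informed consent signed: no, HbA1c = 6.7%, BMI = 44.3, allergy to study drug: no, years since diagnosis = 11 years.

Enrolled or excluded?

Enrolled

Atomic conditions:
  informed consent signed: no → false
  years since diagnosis < 14 years: 11 < 14 is true
  eGFR > 113 mL/min: 75 > 113 is false
  age ≥ 41 years: 41 ≥ 41 is true
  enrolling site ∈ {B, C, D, E}: C is in the set → true
  BMI ≤ 22.1: 44.3 ≤ 22.1 is false
  current smoker: no → false
  HbA1c ≤ 12.6%: 6.7 ≤ 12.6 is true
  pregnant: no → false
  NOT on anticoagulants: no → true
  allergy to study drug: no → false
  HbA1c > 12.4%: 6.7 > 12.4 is false
  prior myocardial infarction: no → false
  systolic BP < 120 mmHg: 145 < 120 is false
  on anticoagulants: no → false
Combine:
[1] false OR true = true
[2] false OR true = true
[3] true OR false = true
[4] false OR true = true
[5.1] NOT false = true
[5] true OR true = true
[6.1] NOT false = true
[6] true OR false = true
[7.1] NOT false = true
[7] true OR false OR false = true
[root] true AND true AND true AND true AND true AND true AND true = true
Overall: true → enrolled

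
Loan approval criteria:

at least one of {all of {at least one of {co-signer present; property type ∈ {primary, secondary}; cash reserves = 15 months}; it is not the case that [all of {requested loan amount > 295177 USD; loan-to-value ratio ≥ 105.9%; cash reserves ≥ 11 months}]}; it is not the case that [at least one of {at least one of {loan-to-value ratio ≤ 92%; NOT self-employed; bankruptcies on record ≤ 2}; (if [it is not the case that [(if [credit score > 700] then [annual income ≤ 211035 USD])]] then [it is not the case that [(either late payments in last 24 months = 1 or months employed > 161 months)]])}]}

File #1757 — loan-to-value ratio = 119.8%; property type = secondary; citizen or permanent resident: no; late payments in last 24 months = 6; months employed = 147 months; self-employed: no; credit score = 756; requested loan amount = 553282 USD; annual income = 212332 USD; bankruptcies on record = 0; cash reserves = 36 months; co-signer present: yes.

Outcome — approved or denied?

Atomic conditions:
  co-signer present: yes → true
  property type ∈ {primary, secondary}: secondary is in the set → true
  cash reserves = 15 months: 36 == 15 is false
  requested loan amount > 295177 USD: 553282 > 295177 is true
  loan-to-value ratio ≥ 105.9%: 119.8 ≥ 105.9 is true
  cash reserves ≥ 11 months: 36 ≥ 11 is true
  loan-to-value ratio ≤ 92%: 119.8 ≤ 92 is false
  NOT self-employed: no → true
  bankruptcies on record ≤ 2: 0 ≤ 2 is true
  credit score > 700: 756 > 700 is true
  annual income ≤ 211035 USD: 212332 ≤ 211035 is false
  late payments in last 24 months = 1: 6 == 1 is false
  months employed > 161 months: 147 > 161 is false
Combine:
[1.1] true OR true OR false = true
[1.2.1] true AND true AND true = true
[1.2] NOT true = false
[1] true AND false = false
[2.1.1] false OR true OR true = true
[2.1.2.1.1] true → false = false
[2.1.2.1] NOT false = true
[2.1.2.2.1] false OR false = false
[2.1.2.2] NOT false = true
[2.1.2] true → true = true
[2.1] true OR true = true
[2] NOT true = false
[root] false OR false = false
Overall: false → denied

Denied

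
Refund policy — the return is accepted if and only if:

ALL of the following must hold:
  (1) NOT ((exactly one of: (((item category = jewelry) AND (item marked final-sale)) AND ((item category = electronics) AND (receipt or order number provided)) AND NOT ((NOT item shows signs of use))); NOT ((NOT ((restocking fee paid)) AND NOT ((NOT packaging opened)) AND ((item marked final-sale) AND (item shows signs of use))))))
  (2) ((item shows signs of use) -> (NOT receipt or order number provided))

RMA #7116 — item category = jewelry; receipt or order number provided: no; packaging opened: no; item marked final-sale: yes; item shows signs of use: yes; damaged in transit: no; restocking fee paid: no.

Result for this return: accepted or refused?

Refused

Atomic conditions:
  item category = jewelry: jewelry == jewelry is true
  item marked final-sale: yes → true
  item category = electronics: jewelry == electronics is false
  receipt or order number provided: no → false
  NOT item shows signs of use: yes → false
  restocking fee paid: no → false
  NOT packaging opened: no → true
  item shows signs of use: yes → true
  NOT receipt or order number provided: no → true
Combine:
[1.1.1.1] true AND true = true
[1.1.1.2] false AND false = false
[1.1.1.3] NOT false = true
[1.1.1] true AND false AND true = false
[1.1.2.1.1] NOT false = true
[1.1.2.1.2] NOT true = false
[1.1.2.1.3] true AND true = true
[1.1.2.1] true AND false AND true = false
[1.1.2] NOT false = true
[1.1] exactly-one(false, true) = true
[1] NOT true = false
[2] true → true = true
[root] false AND true = false
Overall: false → refused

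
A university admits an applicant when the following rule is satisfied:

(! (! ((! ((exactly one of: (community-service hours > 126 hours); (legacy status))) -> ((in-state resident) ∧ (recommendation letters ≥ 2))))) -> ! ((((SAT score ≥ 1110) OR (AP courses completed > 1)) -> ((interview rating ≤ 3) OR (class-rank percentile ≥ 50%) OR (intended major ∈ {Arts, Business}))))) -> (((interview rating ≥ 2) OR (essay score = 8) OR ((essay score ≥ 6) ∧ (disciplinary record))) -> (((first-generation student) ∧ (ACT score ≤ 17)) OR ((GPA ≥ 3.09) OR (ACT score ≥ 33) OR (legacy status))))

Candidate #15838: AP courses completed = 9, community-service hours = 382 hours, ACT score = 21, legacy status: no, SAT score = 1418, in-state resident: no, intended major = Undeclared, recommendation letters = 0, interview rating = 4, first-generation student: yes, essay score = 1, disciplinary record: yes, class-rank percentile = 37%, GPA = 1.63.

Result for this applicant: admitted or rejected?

Rejected

Atomic conditions:
  community-service hours > 126 hours: 382 > 126 is true
  legacy status: no → false
  in-state resident: no → false
  recommendation letters ≥ 2: 0 ≥ 2 is false
  SAT score ≥ 1110: 1418 ≥ 1110 is true
  AP courses completed > 1: 9 > 1 is true
  interview rating ≤ 3: 4 ≤ 3 is false
  class-rank percentile ≥ 50%: 37 ≥ 50 is false
  intended major ∈ {Arts, Business}: Undeclared is not in the set → false
  interview rating ≥ 2: 4 ≥ 2 is true
  essay score = 8: 1 == 8 is false
  essay score ≥ 6: 1 ≥ 6 is false
  disciplinary record: yes → true
  first-generation student: yes → true
  ACT score ≤ 17: 21 ≤ 17 is false
  GPA ≥ 3.09: 1.63 ≥ 3.09 is false
  ACT score ≥ 33: 21 ≥ 33 is false
Combine:
[1.1.1.1.1.1] exactly-one(true, false) = true
[1.1.1.1.1] NOT true = false
[1.1.1.1.2] false AND false = false
[1.1.1.1] false → false (antecedent false ⇒ implication holds) = true
[1.1.1] NOT true = false
[1.1] NOT false = true
[1.2.1.1] true OR true = true
[1.2.1.2] false OR false OR false = false
[1.2.1] true → false = false
[1.2] NOT false = true
[1] true → true = true
[2.1.3] false AND true = false
[2.1] true OR false OR false = true
[2.2.1] true AND false = false
[2.2.2] false OR false OR false = false
[2.2] false OR false = false
[2] true → false = false
[root] true → false = false
Overall: false → rejected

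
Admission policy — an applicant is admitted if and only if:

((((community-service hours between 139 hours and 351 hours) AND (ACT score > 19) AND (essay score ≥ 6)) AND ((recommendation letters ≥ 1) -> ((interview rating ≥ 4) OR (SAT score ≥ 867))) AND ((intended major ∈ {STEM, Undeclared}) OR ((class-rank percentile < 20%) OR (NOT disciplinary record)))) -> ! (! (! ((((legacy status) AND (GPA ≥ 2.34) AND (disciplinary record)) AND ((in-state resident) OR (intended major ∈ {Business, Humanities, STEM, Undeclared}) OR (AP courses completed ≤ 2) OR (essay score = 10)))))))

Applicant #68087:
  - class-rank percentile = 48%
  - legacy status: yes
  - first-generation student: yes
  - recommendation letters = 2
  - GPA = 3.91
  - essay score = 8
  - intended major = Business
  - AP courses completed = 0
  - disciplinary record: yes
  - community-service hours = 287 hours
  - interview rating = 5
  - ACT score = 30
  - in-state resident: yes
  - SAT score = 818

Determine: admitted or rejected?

Admitted

Atomic conditions:
  community-service hours between 139 hours and 351 hours: 287 in [139, 351] is true
  ACT score > 19: 30 > 19 is true
  essay score ≥ 6: 8 ≥ 6 is true
  recommendation letters ≥ 1: 2 ≥ 1 is true
  interview rating ≥ 4: 5 ≥ 4 is true
  SAT score ≥ 867: 818 ≥ 867 is false
  intended major ∈ {STEM, Undeclared}: Business is not in the set → false
  class-rank percentile < 20%: 48 < 20 is false
  NOT disciplinary record: yes → false
  legacy status: yes → true
  GPA ≥ 2.34: 3.91 ≥ 2.34 is true
  disciplinary record: yes → true
  in-state resident: yes → true
  intended major ∈ {Business, Humanities, STEM, Undeclared}: Business is in the set → true
  AP courses completed ≤ 2: 0 ≤ 2 is true
  essay score = 10: 8 == 10 is false
Combine:
[1.1] true AND true AND true = true
[1.2.2] true OR false = true
[1.2] true → true = true
[1.3.2] false OR false = false
[1.3] false OR false = false
[1] true AND true AND false = false
[2.1.1.1.1] true AND true AND true = true
[2.1.1.1.2] true OR true OR true OR false = true
[2.1.1.1] true AND true = true
[2.1.1] NOT true = false
[2.1] NOT false = true
[2] NOT true = false
[root] false → false (antecedent false ⇒ implication holds) = true
Overall: true → admitted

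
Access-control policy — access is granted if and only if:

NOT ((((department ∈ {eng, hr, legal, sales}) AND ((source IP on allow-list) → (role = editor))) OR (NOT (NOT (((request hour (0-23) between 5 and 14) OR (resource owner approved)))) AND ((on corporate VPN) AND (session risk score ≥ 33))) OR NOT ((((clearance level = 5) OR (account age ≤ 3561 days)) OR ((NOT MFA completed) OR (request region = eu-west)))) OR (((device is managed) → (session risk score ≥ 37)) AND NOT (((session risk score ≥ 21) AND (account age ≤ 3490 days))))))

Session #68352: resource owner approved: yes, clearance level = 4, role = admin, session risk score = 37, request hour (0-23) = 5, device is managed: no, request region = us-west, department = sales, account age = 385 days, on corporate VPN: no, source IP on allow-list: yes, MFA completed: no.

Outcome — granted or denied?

Atomic conditions:
  department ∈ {eng, hr, legal, sales}: sales is in the set → true
  source IP on allow-list: yes → true
  role = editor: admin == editor is false
  request hour (0-23) between 5 and 14: 5 in [5, 14] is true
  resource owner approved: yes → true
  on corporate VPN: no → false
  session risk score ≥ 33: 37 ≥ 33 is true
  clearance level = 5: 4 == 5 is false
  account age ≤ 3561 days: 385 ≤ 3561 is true
  NOT MFA completed: no → true
  request region = eu-west: us-west == eu-west is false
  device is managed: no → false
  session risk score ≥ 37: 37 ≥ 37 is true
  session risk score ≥ 21: 37 ≥ 21 is true
  account age ≤ 3490 days: 385 ≤ 3490 is true
Combine:
[1.1.2] true → false = false
[1.1] true AND false = false
[1.2.1.1.1] true OR true = true
[1.2.1.1] NOT true = false
[1.2.1] NOT false = true
[1.2.2] false AND true = false
[1.2] true AND false = false
[1.3.1.1] false OR true = true
[1.3.1.2] true OR false = true
[1.3.1] true OR true = true
[1.3] NOT true = false
[1.4.1] false → true (antecedent false ⇒ implication holds) = true
[1.4.2.1] true AND true = true
[1.4.2] NOT true = false
[1.4] true AND false = false
[1] false OR false OR false OR false = false
[root] NOT false = true
Overall: true → granted

Granted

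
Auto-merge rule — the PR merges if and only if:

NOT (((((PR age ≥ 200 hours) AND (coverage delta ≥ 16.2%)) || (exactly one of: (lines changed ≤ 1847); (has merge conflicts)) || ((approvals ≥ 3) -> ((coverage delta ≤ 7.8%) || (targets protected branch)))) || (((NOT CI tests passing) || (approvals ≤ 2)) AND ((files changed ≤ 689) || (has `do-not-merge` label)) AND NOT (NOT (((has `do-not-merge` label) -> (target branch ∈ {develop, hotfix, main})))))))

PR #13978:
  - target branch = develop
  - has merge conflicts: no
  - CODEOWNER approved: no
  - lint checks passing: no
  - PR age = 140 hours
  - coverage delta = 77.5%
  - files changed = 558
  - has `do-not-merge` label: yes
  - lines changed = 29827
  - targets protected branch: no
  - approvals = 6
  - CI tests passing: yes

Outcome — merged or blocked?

Atomic conditions:
  PR age ≥ 200 hours: 140 ≥ 200 is false
  coverage delta ≥ 16.2%: 77.5 ≥ 16.2 is true
  lines changed ≤ 1847: 29827 ≤ 1847 is false
  has merge conflicts: no → false
  approvals ≥ 3: 6 ≥ 3 is true
  coverage delta ≤ 7.8%: 77.5 ≤ 7.8 is false
  targets protected branch: no → false
  NOT CI tests passing: yes → false
  approvals ≤ 2: 6 ≤ 2 is false
  files changed ≤ 689: 558 ≤ 689 is true
  has `do-not-merge` label: yes → true
  target branch ∈ {develop, hotfix, main}: develop is in the set → true
Combine:
[1.1.1] false AND true = false
[1.1.2] exactly-one(false, false) = false
[1.1.3.2] false OR false = false
[1.1.3] true → false = false
[1.1] false OR false OR false = false
[1.2.1] false OR false = false
[1.2.2] true OR true = true
[1.2.3.1.1] true → true = true
[1.2.3.1] NOT true = false
[1.2.3] NOT false = true
[1.2] false AND true AND true = false
[1] false OR false = false
[root] NOT false = true
Overall: true → merged

Merged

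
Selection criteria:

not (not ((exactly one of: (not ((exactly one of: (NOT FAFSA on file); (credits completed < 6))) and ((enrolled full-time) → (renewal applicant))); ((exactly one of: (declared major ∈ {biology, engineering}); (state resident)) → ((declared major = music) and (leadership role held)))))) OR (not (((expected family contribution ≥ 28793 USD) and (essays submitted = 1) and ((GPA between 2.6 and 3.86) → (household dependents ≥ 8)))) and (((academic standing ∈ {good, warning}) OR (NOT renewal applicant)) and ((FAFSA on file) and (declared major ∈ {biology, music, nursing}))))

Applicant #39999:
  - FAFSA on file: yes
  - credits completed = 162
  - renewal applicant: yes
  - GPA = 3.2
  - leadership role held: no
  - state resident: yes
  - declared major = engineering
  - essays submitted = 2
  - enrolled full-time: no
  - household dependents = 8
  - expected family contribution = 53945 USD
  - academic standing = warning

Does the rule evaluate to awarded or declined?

Declined

Atomic conditions:
  NOT FAFSA on file: yes → false
  credits completed < 6: 162 < 6 is false
  enrolled full-time: no → false
  renewal applicant: yes → true
  declared major ∈ {biology, engineering}: engineering is in the set → true
  state resident: yes → true
  declared major = music: engineering == music is false
  leadership role held: no → false
  expected family contribution ≥ 28793 USD: 53945 ≥ 28793 is true
  essays submitted = 1: 2 == 1 is false
  GPA between 2.6 and 3.86: 3.2 in [2.6, 3.86] is true
  household dependents ≥ 8: 8 ≥ 8 is true
  academic standing ∈ {good, warning}: warning is in the set → true
  NOT renewal applicant: yes → false
  FAFSA on file: yes → true
  declared major ∈ {biology, music, nursing}: engineering is not in the set → false
Combine:
[1.1.1.1.1.1] exactly-one(false, false) = false
[1.1.1.1.1] NOT false = true
[1.1.1.1.2] false → true (antecedent false ⇒ implication holds) = true
[1.1.1.1] true AND true = true
[1.1.1.2.1] exactly-one(true, true) = false
[1.1.1.2.2] false AND false = false
[1.1.1.2] false → false (antecedent false ⇒ implication holds) = true
[1.1.1] exactly-one(true, true) = false
[1.1] NOT false = true
[1] NOT true = false
[2.1.1.3] true → true = true
[2.1.1] true AND false AND true = false
[2.1] NOT false = true
[2.2.1] true OR false = true
[2.2.2] true AND false = false
[2.2] true AND false = false
[2] true AND false = false
[root] false OR false = false
Overall: false → declined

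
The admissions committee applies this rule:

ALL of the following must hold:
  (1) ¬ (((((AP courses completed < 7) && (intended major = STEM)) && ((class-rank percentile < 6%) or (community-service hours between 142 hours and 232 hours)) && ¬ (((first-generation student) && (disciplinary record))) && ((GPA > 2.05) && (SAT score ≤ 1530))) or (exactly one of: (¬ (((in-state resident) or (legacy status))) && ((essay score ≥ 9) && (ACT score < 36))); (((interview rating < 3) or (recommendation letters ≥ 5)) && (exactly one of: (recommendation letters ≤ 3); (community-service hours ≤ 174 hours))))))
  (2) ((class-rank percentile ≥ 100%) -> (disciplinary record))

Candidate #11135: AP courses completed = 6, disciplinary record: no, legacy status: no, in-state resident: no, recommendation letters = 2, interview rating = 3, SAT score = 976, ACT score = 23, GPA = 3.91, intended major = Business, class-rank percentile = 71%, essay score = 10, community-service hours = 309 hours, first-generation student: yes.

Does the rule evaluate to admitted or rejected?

Rejected

Atomic conditions:
  AP courses completed < 7: 6 < 7 is true
  intended major = STEM: Business == STEM is false
  class-rank percentile < 6%: 71 < 6 is false
  community-service hours between 142 hours and 232 hours: 309 in [142, 232] is false
  first-generation student: yes → true
  disciplinary record: no → false
  GPA > 2.05: 3.91 > 2.05 is true
  SAT score ≤ 1530: 976 ≤ 1530 is true
  in-state resident: no → false
  legacy status: no → false
  essay score ≥ 9: 10 ≥ 9 is true
  ACT score < 36: 23 < 36 is true
  interview rating < 3: 3 < 3 is false
  recommendation letters ≥ 5: 2 ≥ 5 is false
  recommendation letters ≤ 3: 2 ≤ 3 is true
  community-service hours ≤ 174 hours: 309 ≤ 174 is false
  class-rank percentile ≥ 100%: 71 ≥ 100 is false
Combine:
[1.1.1.1] true AND false = false
[1.1.1.2] false OR false = false
[1.1.1.3.1] true AND false = false
[1.1.1.3] NOT false = true
[1.1.1.4] true AND true = true
[1.1.1] false AND false AND true AND true = false
[1.1.2.1.1.1] false OR false = false
[1.1.2.1.1] NOT false = true
[1.1.2.1.2] true AND true = true
[1.1.2.1] true AND true = true
[1.1.2.2.1] false OR false = false
[1.1.2.2.2] exactly-one(true, false) = true
[1.1.2.2] false AND true = false
[1.1.2] exactly-one(true, false) = true
[1.1] false OR true = true
[1] NOT true = false
[2] false → false (antecedent false ⇒ implication holds) = true
[root] false AND true = false
Overall: false → rejected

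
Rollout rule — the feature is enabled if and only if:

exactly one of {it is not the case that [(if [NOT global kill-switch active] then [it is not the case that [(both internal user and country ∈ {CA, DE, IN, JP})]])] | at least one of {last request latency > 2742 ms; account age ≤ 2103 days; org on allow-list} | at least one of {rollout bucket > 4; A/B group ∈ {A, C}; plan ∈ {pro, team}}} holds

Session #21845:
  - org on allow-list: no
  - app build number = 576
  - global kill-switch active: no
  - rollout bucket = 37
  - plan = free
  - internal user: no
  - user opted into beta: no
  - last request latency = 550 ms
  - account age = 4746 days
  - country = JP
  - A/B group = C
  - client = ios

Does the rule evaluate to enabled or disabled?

Atomic conditions:
  NOT global kill-switch active: no → true
  internal user: no → false
  country ∈ {CA, DE, IN, JP}: JP is in the set → true
  last request latency > 2742 ms: 550 > 2742 is false
  account age ≤ 2103 days: 4746 ≤ 2103 is false
  org on allow-list: no → false
  rollout bucket > 4: 37 > 4 is true
  A/B group ∈ {A, C}: C is in the set → true
  plan ∈ {pro, team}: free is not in the set → false
Combine:
[1.1.2.1] false AND true = false
[1.1.2] NOT false = true
[1.1] true → true = true
[1] NOT true = false
[2] false OR false OR false = false
[3] true OR true OR false = true
[root] exactly-one(false, false, true) = true
Overall: true → enabled

Enabled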